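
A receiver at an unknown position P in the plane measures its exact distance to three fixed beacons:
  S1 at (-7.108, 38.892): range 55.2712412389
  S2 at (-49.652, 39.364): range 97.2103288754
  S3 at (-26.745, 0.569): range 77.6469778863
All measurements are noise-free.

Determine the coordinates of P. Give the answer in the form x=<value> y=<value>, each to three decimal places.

x=46.631 y=25.967

eq1: (x + 7.108)² + (y − 38.892)² = 55.2712412389²
eq2: (x + 49.652)² + (y − 39.364)² = 97.2103288754²
eq3: (x + 26.745)² + (y − 0.569)² = 77.6469778863²
eq3−eq2, eq3−eq1 (x²,y² cancel):
  -45.814·x + 77.590·y = -121.568051
  39.274·x + 76.646·y = 3821.635609
det = -45.814·76.646 − 77.590·39.274 = -6558.729504
x = (-121.568051·76.646 − 77.590·3821.635609) / -6558.729504 = 46.630740
y = (-45.814·3821.635609 − -121.568051·39.274) / -6558.729504 = 25.966912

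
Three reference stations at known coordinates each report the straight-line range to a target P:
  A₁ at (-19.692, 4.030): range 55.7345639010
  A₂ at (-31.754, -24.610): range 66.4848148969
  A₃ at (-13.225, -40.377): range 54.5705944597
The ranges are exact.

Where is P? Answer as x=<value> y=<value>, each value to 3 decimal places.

eq1: (x + 19.692)² + (y − 4.030)² = 55.7345639010²
eq2: (x + 31.754)² + (y + 24.610)² = 66.4848148969²
eq3: (x + 13.225)² + (y + 40.377)² = 54.5705944597²
eq1−eq2, eq1−eq3 (x²,y² cancel):
  -24.124·x − 57.280·y = -103.936147
  12.934·x − 88.814·y = 1529.578824
det = -24.124·-88.814 − -57.280·12.934 = 2883.408456
x = (-103.936147·-88.814 − -57.280·1529.578824) / 2883.408456 = 33.587076
y = (-24.124·1529.578824 − -103.936147·12.934) / 2883.408456 = -12.330979

x=33.587 y=-12.331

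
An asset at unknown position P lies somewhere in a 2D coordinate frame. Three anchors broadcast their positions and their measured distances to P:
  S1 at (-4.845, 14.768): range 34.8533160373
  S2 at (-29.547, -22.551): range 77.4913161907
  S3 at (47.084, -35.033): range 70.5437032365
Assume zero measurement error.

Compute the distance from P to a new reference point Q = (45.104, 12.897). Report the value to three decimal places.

eq1: (x + 4.845)² + (y − 14.768)² = 34.8533160373²
eq2: (x + 29.547)² + (y + 22.551)² = 77.4913161907²
eq3: (x − 47.084)² + (y + 35.033)² = 70.5437032365²
eq1−eq3, eq1−eq2 (x²,y² cancel):
  103.858·x − 99.602·y = -559.014132
  -49.404·x − 74.638·y = -3650.145485
det = 103.858·-74.638 − -99.602·-49.404 = -12672.490612
x = (-559.014132·-74.638 − -99.602·-3650.145485) / -12672.490612 = 25.396594
y = (103.858·-3650.145485 − -559.014132·-49.404) / -12672.490612 = 32.094271
|P − Q| = √((25.396594 − 45.104)² + (32.094271 − 12.897)²) = 27.512126

27.512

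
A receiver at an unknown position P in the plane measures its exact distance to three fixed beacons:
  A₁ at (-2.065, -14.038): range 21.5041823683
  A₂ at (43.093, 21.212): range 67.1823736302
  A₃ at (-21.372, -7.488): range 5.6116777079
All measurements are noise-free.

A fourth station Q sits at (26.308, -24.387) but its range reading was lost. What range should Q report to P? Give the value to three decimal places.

eq1: (x + 2.065)² + (y + 14.038)² = 21.5041823683²
eq2: (x − 43.093)² + (y − 21.212)² = 67.1823736302²
eq3: (x + 21.372)² + (y + 7.488)² = 5.6116777079²
eq1−eq3, eq1−eq2 (x²,y² cancel):
  -38.614·x + 13.100·y = 742.441792
  90.316·x + 70.500·y = -1945.415543
det = -38.614·70.500 − 13.100·90.316 = -3905.426600
x = (742.441792·70.500 − 13.100·-1945.415543) / -3905.426600 = -19.927936
y = (-38.614·-1945.415543 − 742.441792·90.316) / -3905.426600 = -2.065306
|P − Q| = √((-19.927936 − 26.308)² + (-2.065306 − -24.387)²) = 51.342183

51.342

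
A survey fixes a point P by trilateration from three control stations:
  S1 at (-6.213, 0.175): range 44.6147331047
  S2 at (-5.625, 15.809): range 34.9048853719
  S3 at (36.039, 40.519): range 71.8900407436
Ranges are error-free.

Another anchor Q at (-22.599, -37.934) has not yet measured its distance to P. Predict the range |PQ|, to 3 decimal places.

eq1: (x + 6.213)² + (y − 0.175)² = 44.6147331047²
eq2: (x + 5.625)² + (y − 15.809)² = 34.9048853719²
eq3: (x − 36.039)² + (y − 40.519)² = 71.8900407436²
eq3−eq1, eq3−eq2 (x²,y² cancel):
  -84.504·x − 80.688·y = 275.736660
  -83.328·x − 49.420·y = 1290.793159
det = -84.504·-49.420 − -80.688·-83.328 = -2547.381984
x = (275.736660·-49.420 − -80.688·1290.793159) / -2547.381984 = -35.536332
y = (-84.504·1290.793159 − 275.736660·-83.328) / -2547.381984 = 33.799643
|P − Q| = √((-35.536332 − -22.599)² + (33.799643 − -37.934)²) = 72.890946

72.891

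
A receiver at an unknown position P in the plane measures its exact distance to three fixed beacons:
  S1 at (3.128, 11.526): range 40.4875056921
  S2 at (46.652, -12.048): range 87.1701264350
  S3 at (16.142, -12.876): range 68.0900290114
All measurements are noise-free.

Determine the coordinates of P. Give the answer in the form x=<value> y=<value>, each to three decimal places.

x=-18.727 y=45.608

eq1: (x − 3.128)² + (y − 11.526)² = 40.4875056921²
eq2: (x − 46.652)² + (y + 12.048)² = 87.1701264350²
eq3: (x − 16.142)² + (y + 12.876)² = 68.0900290114²
eq3−eq2, eq3−eq1 (x²,y² cancel):
  61.020·x + 1.656·y = -1067.171024
  -26.028·x + 48.804·y = 2713.291454
det = 61.020·48.804 − 1.656·-26.028 = 3021.122448
x = (-1067.171024·48.804 − 1.656·2713.291454) / 3021.122448 = -18.726624
y = (61.020·2713.291454 − -1067.171024·-26.028) / 3021.122448 = 45.608452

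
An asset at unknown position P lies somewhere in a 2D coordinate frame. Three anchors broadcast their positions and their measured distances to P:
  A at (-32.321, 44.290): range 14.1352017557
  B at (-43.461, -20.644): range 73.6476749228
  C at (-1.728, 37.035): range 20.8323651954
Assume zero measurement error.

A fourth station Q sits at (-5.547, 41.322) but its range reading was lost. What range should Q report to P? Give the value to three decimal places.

15.322

eq1: (x + 32.321)² + (y − 44.290)² = 14.1352017557²
eq2: (x + 43.461)² + (y + 20.644)² = 73.6476749228²
eq3: (x + 1.728)² + (y − 37.035)² = 20.8323651954²
eq3−eq2, eq3−eq1 (x²,y² cancel):
  -83.466·x − 115.358·y = -4049.536534
  -61.186·x + 14.510·y = 1865.857443
det = -83.466·14.510 − -115.358·-61.186 = -8269.386248
x = (-4049.536534·14.510 − -115.358·1865.857443) / -8269.386248 = -18.923147
y = (-83.466·1865.857443 − -4049.536534·-61.186) / -8269.386248 = 48.795713
|P − Q| = √((-18.923147 − -5.547)² + (48.795713 − 41.322)²) = 15.322457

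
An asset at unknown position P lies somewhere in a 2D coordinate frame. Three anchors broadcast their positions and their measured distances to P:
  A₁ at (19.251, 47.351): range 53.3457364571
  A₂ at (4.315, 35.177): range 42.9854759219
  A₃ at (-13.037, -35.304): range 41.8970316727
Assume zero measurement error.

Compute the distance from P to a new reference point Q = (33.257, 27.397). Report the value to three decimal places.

37.157

eq1: (x − 19.251)² + (y − 47.351)² = 53.3457364571²
eq2: (x − 4.315)² + (y − 35.177)² = 42.9854759219²
eq3: (x + 13.037)² + (y + 35.304)² = 41.8970316727²
eq2−eq1, eq2−eq3 (x²,y² cancel):
  29.872·x + 24.348·y = 358.661190
  -34.704·x − 140.962·y = 252.685108
det = 29.872·-140.962 − 24.348·-34.704 = -3365.843872
x = (358.661190·-140.962 − 24.348·252.685108) / -3365.843872 = 16.848665
y = (29.872·252.685108 − 358.661190·-34.704) / -3365.843872 = -5.940616
|P − Q| = √((16.848665 − 33.257)² + (-5.940616 − 27.397)²) = 37.156832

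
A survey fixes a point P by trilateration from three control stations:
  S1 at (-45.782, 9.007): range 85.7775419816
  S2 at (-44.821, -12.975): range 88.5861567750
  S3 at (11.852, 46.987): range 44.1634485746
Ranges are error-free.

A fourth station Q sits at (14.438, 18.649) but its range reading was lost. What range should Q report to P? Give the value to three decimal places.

26.115

eq1: (x + 45.782)² + (y − 9.007)² = 85.7775419816²
eq2: (x + 44.821)² + (y + 12.975)² = 88.5861567750²
eq3: (x − 11.852)² + (y − 46.987)² = 44.1634485746²
eq1−eq2, eq1−eq3 (x²,y² cancel):
  1.922·x − 43.964·y = -489.565371
  115.268·x + 75.960·y = 5578.507018
det = 1.922·75.960 − -43.964·115.268 = 5213.637472
x = (-489.565371·75.960 − -43.964·5578.507018) / 5213.637472 = 39.908048
y = (1.922·5578.507018 − -489.565371·115.268) / 5213.637472 = 12.880280
|P − Q| = √((39.908048 − 14.438)² + (12.880280 − 18.649)²) = 26.115158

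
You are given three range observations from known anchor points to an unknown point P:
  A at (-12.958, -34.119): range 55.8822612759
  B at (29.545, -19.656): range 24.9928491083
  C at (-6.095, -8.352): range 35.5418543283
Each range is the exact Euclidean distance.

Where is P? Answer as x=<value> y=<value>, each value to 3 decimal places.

eq1: (x + 12.958)² + (y + 34.119)² = 55.8822612759²
eq2: (x − 29.545)² + (y + 19.656)² = 24.9928491083²
eq3: (x + 6.095)² + (y + 8.352)² = 35.5418543283²
eq3−eq1, eq3−eq2 (x²,y² cancel):
  -13.726·x − 51.534·y = -634.492720
  71.280·x − 22.608·y = 1790.941335
det = -13.726·-22.608 − -51.534·71.280 = 3983.660928
x = (-634.492720·-22.608 − -51.534·1790.941335) / 3983.660928 = 26.769091
y = (-13.726·1790.941335 − -634.492720·71.280) / 3983.660928 = 5.182213

x=26.769 y=5.182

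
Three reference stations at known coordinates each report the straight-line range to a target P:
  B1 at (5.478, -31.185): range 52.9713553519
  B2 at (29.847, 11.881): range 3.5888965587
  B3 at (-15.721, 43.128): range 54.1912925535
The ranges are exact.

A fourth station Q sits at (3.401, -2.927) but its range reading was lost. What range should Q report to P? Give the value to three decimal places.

eq1: (x − 5.478)² + (y + 31.185)² = 52.9713553519²
eq2: (x − 29.847)² + (y − 11.881)² = 3.5888965587²
eq3: (x + 15.721)² + (y − 43.128)² = 54.1912925535²
eq3−eq1, eq3−eq2 (x²,y² cancel):
  42.398·x − 148.626·y = -973.929815
  91.136·x − 62.494·y = 1848.643355
det = 42.398·-62.494 − -148.626·91.136 = 10895.558524
x = (-973.929815·-62.494 − -148.626·1848.643355) / 10895.558524 = 30.803491
y = (42.398·1848.643355 − -973.929815·91.136) / 10895.558524 = 15.340090
|P − Q| = √((30.803491 − 3.401)² + (15.340090 − -2.927)²) = 32.933009

32.933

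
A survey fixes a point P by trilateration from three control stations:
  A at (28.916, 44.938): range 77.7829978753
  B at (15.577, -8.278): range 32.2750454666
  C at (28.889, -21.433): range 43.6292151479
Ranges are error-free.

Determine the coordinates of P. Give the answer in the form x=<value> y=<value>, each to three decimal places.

x=-14.696 y=-19.468

eq1: (x − 28.916)² + (y − 44.938)² = 77.7829978753²
eq2: (x − 15.577)² + (y + 8.278)² = 32.2750454666²
eq3: (x − 28.889)² + (y + 21.433)² = 43.6292151479²
eq3−eq2, eq3−eq1 (x²,y² cancel):
  -26.624·x + 26.310·y = -120.949742
  0.054·x + 132.742·y = -2585.075254
det = -26.624·132.742 − 26.310·0.054 = -3535.543748
x = (-120.949742·132.742 − 26.310·-2585.075254) / -3535.543748 = -14.695963
y = (-26.624·-2585.075254 − -120.949742·0.054) / -3535.543748 = -19.468455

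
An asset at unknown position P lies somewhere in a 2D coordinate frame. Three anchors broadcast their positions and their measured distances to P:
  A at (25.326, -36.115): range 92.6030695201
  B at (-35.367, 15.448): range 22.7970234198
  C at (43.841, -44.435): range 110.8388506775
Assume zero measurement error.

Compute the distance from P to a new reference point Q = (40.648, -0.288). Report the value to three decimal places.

eq1: (x − 25.326)² + (y + 36.115)² = 92.6030695201²
eq2: (x + 35.367)² + (y − 15.448)² = 22.7970234198²
eq3: (x − 43.841)² + (y + 44.435)² = 110.8388506775²
eq2−eq3, eq2−eq1 (x²,y² cancel):
  158.416·x − 119.766·y = -9358.509430
  121.386·x − 103.126·y = -7599.390100
det = 158.416·-103.126 − -119.766·121.386 = -1798.892740
x = (-9358.509430·-103.126 − -119.766·-7599.390100) / -1798.892740 = -30.550509
y = (158.416·-7599.390100 − -9358.509430·121.386) / -1798.892740 = 37.730408
|P − Q| = √((-30.550509 − 40.648)² + (37.730408 − -0.288)²) = 80.713239

80.713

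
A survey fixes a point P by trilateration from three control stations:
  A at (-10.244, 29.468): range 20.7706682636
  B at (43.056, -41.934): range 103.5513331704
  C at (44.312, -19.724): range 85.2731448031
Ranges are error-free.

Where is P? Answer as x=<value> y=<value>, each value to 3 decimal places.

x=-5.289 y=49.639

eq1: (x + 10.244)² + (y − 29.468)² = 20.7706682636²
eq2: (x − 43.056)² + (y + 41.934)² = 103.5513331704²
eq3: (x − 44.312)² + (y + 19.724)² = 85.2731448031²
eq2−eq1, eq2−eq3 (x²,y² cancel):
  -106.600·x + 142.804·y = 7652.481009
  2.512·x + 44.420·y = 2191.679405
det = -106.600·44.420 − 142.804·2.512 = -5093.895648
x = (7652.481009·44.420 − 142.804·2191.679405) / -5093.895648 = -5.289198
y = (-106.600·2191.679405 − 7652.481009·2.512) / -5093.895648 = 49.639034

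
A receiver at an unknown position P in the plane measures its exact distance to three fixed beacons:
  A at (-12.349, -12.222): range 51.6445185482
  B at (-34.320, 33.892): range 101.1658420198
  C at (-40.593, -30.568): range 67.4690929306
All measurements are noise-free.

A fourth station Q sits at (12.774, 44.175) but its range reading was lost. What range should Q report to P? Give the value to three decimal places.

eq1: (x + 12.349)² + (y + 12.222)² = 51.6445185482²
eq2: (x + 34.320)² + (y − 33.892)² = 101.1658420198²
eq3: (x + 40.593)² + (y + 30.568)² = 67.4690929306²
eq3−eq1, eq3−eq2 (x²,y² cancel):
  56.488·x + 36.692·y = -395.396983
  12.546·x + 128.920·y = -5938.113300
det = 56.488·128.920 − 36.692·12.546 = 6822.095128
x = (-395.396983·128.920 − 36.692·-5938.113300) / 6822.095128 = 24.465603
y = (56.488·-5938.113300 − -395.396983·12.546) / 6822.095128 = -48.441349
|P − Q| = √((24.465603 − 12.774)² + (-48.441349 − 44.175)²) = 93.351389

93.351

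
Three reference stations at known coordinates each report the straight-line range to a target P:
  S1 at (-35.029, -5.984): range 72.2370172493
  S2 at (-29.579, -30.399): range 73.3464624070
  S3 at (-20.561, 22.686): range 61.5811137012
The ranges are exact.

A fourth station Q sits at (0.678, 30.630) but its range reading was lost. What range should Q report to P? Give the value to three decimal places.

47.081

eq1: (x + 35.029)² + (y + 5.984)² = 72.2370172493²
eq2: (x + 29.579)² + (y + 30.399)² = 73.3464624070²
eq3: (x + 20.561)² + (y − 22.686)² = 61.5811137012²
eq3−eq2, eq3−eq1 (x²,y² cancel):
  -18.036·x − 106.170·y = -725.862858
  -28.936·x − 57.340·y = -1100.523316
det = -18.036·-57.340 − -106.170·-28.936 = -2037.950880
x = (-725.862858·-57.340 − -106.170·-1100.523316) / -2037.950880 = 36.910401
y = (-18.036·-1100.523316 − -725.862858·-28.936) / -2037.950880 = 0.566515
|P − Q| = √((36.910401 − 0.678)² + (0.566515 − 30.630)²) = 47.080782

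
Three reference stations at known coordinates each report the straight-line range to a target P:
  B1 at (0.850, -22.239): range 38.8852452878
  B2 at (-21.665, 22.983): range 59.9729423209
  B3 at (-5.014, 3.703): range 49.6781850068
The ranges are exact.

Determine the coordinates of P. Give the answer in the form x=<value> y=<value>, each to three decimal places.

eq1: (x − 0.850)² + (y + 22.239)² = 38.8852452878²
eq2: (x + 21.665)² + (y − 22.983)² = 59.9729423209²
eq3: (x + 5.014)² + (y − 3.703)² = 49.6781850068²
eq1−eq3, eq1−eq2 (x²,y² cancel):
  -11.728·x + 51.884·y = -1412.302980
  -45.030·x + 90.444·y = -1582.396617
det = -11.728·90.444 − 51.884·-45.030 = 1275.609288
x = (-1412.302980·90.444 − 51.884·-1582.396617) / 1275.609288 = -35.773701
y = (-11.728·-1582.396617 − -1412.302980·-45.030) / 1275.609288 = -35.306779

x=-35.774 y=-35.307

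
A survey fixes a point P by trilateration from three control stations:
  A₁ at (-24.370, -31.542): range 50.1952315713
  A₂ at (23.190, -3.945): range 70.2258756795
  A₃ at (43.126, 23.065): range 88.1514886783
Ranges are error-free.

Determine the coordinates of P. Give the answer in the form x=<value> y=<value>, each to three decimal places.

eq1: (x + 24.370)² + (y + 31.542)² = 50.1952315713²
eq2: (x − 23.190)² + (y + 3.945)² = 70.2258756795²
eq3: (x − 43.126)² + (y − 23.065)² = 88.1514886783²
eq2−eq1, eq2−eq3 (x²,y² cancel):
  -95.120·x − 55.194·y = 3447.567881
  39.872·x + 54.020·y = -1000.504365
det = -95.120·54.020 − -55.194·39.872 = -2937.687232
x = (3447.567881·54.020 − -55.194·-1000.504365) / -2937.687232 = -44.598274
y = (-95.120·-1000.504365 − 3447.567881·39.872) / -2937.687232 = 14.396853

x=-44.598 y=14.397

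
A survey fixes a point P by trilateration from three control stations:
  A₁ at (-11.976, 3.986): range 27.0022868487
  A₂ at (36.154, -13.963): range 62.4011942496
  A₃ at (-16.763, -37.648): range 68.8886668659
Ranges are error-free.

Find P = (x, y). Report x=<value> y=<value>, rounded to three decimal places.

eq1: (x + 11.976)² + (y − 3.986)² = 27.0022868487²
eq2: (x − 36.154)² + (y + 13.963)² = 62.4011942496²
eq3: (x + 16.763)² + (y + 37.648)² = 68.8886668659²
eq2−eq3, eq2−eq1 (x²,y² cancel):
  -105.834·x − 47.370·y = -655.446391
  -96.260·x + 35.898·y = 1822.021236
det = -105.834·35.898 − -47.370·-96.260 = -8359.065132
x = (-655.446391·35.898 − -47.370·1822.021236) / -8359.065132 = -7.510401
y = (-105.834·1822.021236 − -655.446391·-96.260) / -8359.065132 = 30.616470

x=-7.510 y=30.616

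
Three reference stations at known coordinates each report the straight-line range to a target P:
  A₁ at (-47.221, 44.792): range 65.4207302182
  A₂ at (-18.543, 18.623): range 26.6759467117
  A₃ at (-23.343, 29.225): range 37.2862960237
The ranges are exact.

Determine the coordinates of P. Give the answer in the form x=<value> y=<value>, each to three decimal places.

eq1: (x + 47.221)² + (y − 44.792)² = 65.4207302182²
eq2: (x + 18.543)² + (y − 18.623)² = 26.6759467117²
eq3: (x + 23.343)² + (y − 29.225)² = 37.2862960237²
eq2−eq1, eq2−eq3 (x²,y² cancel):
  -57.356·x + 52.338·y = -22.778682
  -9.600·x + 21.204·y = 29.675558
det = -57.356·21.204 − 52.338·-9.600 = -713.731824
x = (-22.778682·21.204 − 52.338·29.675558) / -713.731824 = 2.852834
y = (-57.356·29.675558 − -22.778682·-9.600) / -713.731824 = 2.691132

x=2.853 y=2.691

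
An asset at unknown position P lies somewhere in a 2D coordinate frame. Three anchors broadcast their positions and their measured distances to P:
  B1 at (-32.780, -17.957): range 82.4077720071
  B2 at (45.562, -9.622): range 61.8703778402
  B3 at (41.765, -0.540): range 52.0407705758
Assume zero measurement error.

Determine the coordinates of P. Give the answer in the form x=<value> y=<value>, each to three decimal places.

eq1: (x + 32.780)² + (y + 17.957)² = 82.4077720071²
eq2: (x − 45.562)² + (y + 9.622)² = 61.8703778402²
eq3: (x − 41.765)² + (y + 0.540)² = 52.0407705758²
eq2−eq1, eq2−eq3 (x²,y² cancel):
  -156.684·x − 16.670·y = -3734.593712
  -7.594·x + 18.164·y = 695.829949
det = -156.684·18.164 − -16.670·-7.594 = -2972.600156
x = (-3734.593712·18.164 − -16.670·695.829949) / -2972.600156 = 18.918008
y = (-156.684·695.829949 − -3734.593712·-7.594) / -2972.600156 = 46.217425

x=18.918 y=46.217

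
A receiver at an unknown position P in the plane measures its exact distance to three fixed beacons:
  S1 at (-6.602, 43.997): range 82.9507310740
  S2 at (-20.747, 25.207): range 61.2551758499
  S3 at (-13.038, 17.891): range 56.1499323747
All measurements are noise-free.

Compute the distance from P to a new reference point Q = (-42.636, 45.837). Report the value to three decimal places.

81.623

eq1: (x + 6.602)² + (y − 43.997)² = 82.9507310740²
eq2: (x + 20.747)² + (y − 25.207)² = 61.2551758499²
eq3: (x + 13.038)² + (y − 17.891)² = 56.1499323747²
eq2−eq1, eq2−eq3 (x²,y² cancel):
  28.290·x + 37.580·y = -2215.135662
  15.418·x − 14.632·y = 23.628130
det = 28.290·-14.632 − 37.580·15.418 = -993.347720
x = (-2215.135662·-14.632 − 37.580·23.628130) / -993.347720 = -31.735030
y = (28.290·23.628130 − -2215.135662·15.418) / -993.347720 = -35.054594
|P − Q| = √((-31.735030 − -42.636)² + (-35.054594 − 45.837)²) = 81.622798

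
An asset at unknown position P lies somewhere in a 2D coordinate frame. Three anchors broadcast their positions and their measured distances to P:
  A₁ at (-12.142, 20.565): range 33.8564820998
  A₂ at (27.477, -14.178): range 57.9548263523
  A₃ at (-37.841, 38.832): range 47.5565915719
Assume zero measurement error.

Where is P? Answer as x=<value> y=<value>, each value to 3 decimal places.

eq1: (x + 12.142)² + (y − 20.565)² = 33.8564820998²
eq2: (x − 27.477)² + (y + 14.178)² = 57.9548263523²
eq3: (x + 37.841)² + (y − 38.832)² = 47.5565915719²
eq2−eq1, eq2−eq3 (x²,y² cancel):
  -79.238·x + 69.486·y = 1826.846693
  -130.636·x + 106.020·y = 3080.996788
det = -79.238·106.020 − 69.486·-130.636 = 676.560336
x = (1826.846693·106.020 − 69.486·3080.996788) / 676.560336 = -30.158221
y = (-79.238·3080.996788 − 1826.846693·-130.636) / 676.560336 = -8.099911

x=-30.158 y=-8.100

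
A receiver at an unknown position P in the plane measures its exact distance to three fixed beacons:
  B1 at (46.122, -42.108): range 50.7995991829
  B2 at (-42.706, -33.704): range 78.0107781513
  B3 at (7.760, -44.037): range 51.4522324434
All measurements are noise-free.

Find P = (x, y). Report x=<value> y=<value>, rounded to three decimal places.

eq1: (x − 46.122)² + (y + 42.108)² = 50.7995991829²
eq2: (x + 42.706)² + (y + 33.704)² = 78.0107781513²
eq3: (x − 7.760)² + (y + 44.037)² = 51.4522324434²
eq3−eq2, eq3−eq1 (x²,y² cancel):
  -100.932·x + 20.666·y = -2478.062201
  76.724·x + 3.858·y = 1967.580525
det = -100.932·3.858 − 20.666·76.724 = -1974.973840
x = (-2478.062201·3.858 − 20.666·1967.580525) / -1974.973840 = 25.429392
y = (-100.932·1967.580525 − -2478.062201·76.724) / -1974.973840 = 4.286129

x=25.429 y=4.286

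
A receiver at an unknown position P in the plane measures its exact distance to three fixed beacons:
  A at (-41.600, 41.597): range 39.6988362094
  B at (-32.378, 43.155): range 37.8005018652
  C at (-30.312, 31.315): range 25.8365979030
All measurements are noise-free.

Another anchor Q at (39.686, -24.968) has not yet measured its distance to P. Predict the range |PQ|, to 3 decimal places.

70.126

eq1: (x + 41.600)² + (y − 41.597)² = 39.6988362094²
eq2: (x + 32.378)² + (y − 43.155)² = 37.8005018652²
eq3: (x + 30.312)² + (y − 31.315)² = 25.8365979030²
eq3−eq1, eq3−eq2 (x²,y² cancel):
  -22.576·x + 20.564·y = 652.956035
  -4.132·x + 23.680·y = 249.894190
det = -22.576·23.680 − 20.564·-4.132 = -449.629232
x = (652.956035·23.680 − 20.564·249.894190) / -449.629232 = -22.959305
y = (-22.576·249.894190 − 652.956035·-4.132) / -449.629232 = 6.546720
|P − Q| = √((-22.959305 − 39.686)² + (6.546720 − -24.968)²) = 70.125686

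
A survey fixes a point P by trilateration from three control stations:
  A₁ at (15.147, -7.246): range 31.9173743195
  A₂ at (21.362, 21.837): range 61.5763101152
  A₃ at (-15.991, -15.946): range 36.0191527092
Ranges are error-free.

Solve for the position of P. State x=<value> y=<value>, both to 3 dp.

x=11.703 y=-38.977

eq1: (x − 15.147)² + (y + 7.246)² = 31.9173743195²
eq2: (x − 21.362)² + (y − 21.837)² = 61.5763101152²
eq3: (x + 15.991)² + (y + 15.946)² = 36.0191527092²
eq2−eq3, eq2−eq1 (x²,y² cancel):
  -74.706·x − 75.566·y = 2071.059990
  -12.430·x − 58.166·y = 2121.669696
det = -74.706·-58.166 − -75.566·-12.430 = 3406.063816
x = (2071.059990·-58.166 − -75.566·2121.669696) / 3406.063816 = 11.702898
y = (-74.706·2121.669696 − 2071.059990·-12.430) / 3406.063816 = -38.977009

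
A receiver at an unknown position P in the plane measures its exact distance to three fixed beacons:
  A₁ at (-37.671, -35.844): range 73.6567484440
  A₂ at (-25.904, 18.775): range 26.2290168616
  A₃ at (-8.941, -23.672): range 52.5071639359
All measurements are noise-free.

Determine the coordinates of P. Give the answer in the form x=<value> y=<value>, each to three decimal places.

eq1: (x + 37.671)² + (y + 35.844)² = 73.6567484440²
eq2: (x + 25.904)² + (y − 18.775)² = 26.2290168616²
eq3: (x + 8.941)² + (y + 23.672)² = 52.5071639359²
eq1−eq3, eq1−eq2 (x²,y² cancel):
  57.460·x + 24.344·y = 604.722815
  23.534·x + 109.238·y = 3056.976530
det = 57.460·109.238 − 24.344·23.534 = 5703.903784
x = (604.722815·109.238 − 24.344·3056.976530) / 5703.903784 = -1.465720
y = (57.460·3056.976530 − 604.722815·23.534) / 5703.903784 = 28.300324

x=-1.466 y=28.300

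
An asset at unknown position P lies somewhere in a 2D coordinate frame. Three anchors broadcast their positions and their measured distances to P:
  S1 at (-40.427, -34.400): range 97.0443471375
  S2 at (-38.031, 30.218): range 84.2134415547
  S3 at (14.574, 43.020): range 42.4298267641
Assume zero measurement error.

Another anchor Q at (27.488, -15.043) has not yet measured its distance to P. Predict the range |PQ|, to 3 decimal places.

eq1: (x + 40.427)² + (y + 34.400)² = 97.0443471375²
eq2: (x + 38.031)² + (y − 30.218)² = 84.2134415547²
eq3: (x − 14.574)² + (y − 43.020)² = 42.4298267641²
eq2−eq3, eq2−eq1 (x²,y² cancel):
  105.210·x + 25.604·y = 4995.250930
  -4.792·x − 129.236·y = -1867.483729
det = 105.210·-129.236 − 25.604·-4.792 = -13474.225192
x = (4995.250930·-129.236 − 25.604·-1867.483729) / -13474.225192 = 44.362565
y = (105.210·-1867.483729 − 4995.250930·-4.792) / -13474.225192 = 12.805242
|P − Q| = √((44.362565 − 27.488)² + (12.805242 − -15.043)²) = 32.561873

32.562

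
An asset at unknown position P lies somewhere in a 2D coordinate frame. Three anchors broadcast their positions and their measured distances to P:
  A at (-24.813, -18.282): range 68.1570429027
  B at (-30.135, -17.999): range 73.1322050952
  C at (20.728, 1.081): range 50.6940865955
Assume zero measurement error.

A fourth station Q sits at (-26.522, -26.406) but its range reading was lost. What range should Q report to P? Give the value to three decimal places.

66.786

eq1: (x + 24.813)² + (y + 18.282)² = 68.1570429027²
eq2: (x + 30.135)² + (y + 17.999)² = 73.1322050952²
eq3: (x − 20.728)² + (y − 1.081)² = 50.6940865955²
eq2−eq3, eq2−eq1 (x²,y² cancel):
  101.726·x + 38.160·y = 1977.165325
  10.644·x − 0.566·y = 420.771192
det = 101.726·-0.566 − 38.160·10.644 = -463.751956
x = (1977.165325·-0.566 − 38.160·420.771192) / -463.751956 = 37.036403
y = (101.726·420.771192 − 1977.165325·10.644) / -463.751956 = -46.918233
|P − Q| = √((37.036403 − -26.522)² + (-46.918233 − -26.406)²) = 66.786393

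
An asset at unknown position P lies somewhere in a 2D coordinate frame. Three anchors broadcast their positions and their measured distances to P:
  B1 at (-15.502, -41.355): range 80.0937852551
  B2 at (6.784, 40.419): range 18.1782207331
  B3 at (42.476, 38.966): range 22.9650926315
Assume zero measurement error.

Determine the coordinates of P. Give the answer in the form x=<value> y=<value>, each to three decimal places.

x=21.464 y=29.698

eq1: (x + 15.502)² + (y + 41.355)² = 80.0937852551²
eq2: (x − 6.784)² + (y − 40.419)² = 18.1782207331²
eq3: (x − 42.476)² + (y − 38.966)² = 22.9650926315²
eq3−eq1, eq3−eq2 (x²,y² cancel):
  -115.956·x − 160.642·y = -7259.630660
  -71.384·x + 2.906·y = -1445.893744
det = -115.956·2.906 − -160.642·-71.384 = -11804.236664
x = (-7259.630660·2.906 − -160.642·-1445.893744) / -11804.236664 = 21.464137
y = (-115.956·-1445.893744 − -7259.630660·-71.384) / -11804.236664 = 29.697932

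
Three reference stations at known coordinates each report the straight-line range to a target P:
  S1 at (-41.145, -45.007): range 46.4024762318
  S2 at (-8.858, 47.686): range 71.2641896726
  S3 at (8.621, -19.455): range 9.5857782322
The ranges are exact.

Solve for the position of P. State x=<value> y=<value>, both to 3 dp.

x=-0.262 y=-23.058

eq1: (x + 41.145)² + (y + 45.007)² = 46.4024762318²
eq2: (x + 8.858)² + (y − 47.686)² = 71.2641896726²
eq3: (x − 8.621)² + (y + 19.455)² = 9.5857782322²
eq2−eq1, eq2−eq3 (x²,y² cancel):
  -64.574·x − 185.386·y = 4291.517243
  34.958·x − 134.282·y = 3087.097491
det = -64.574·-134.282 − -185.386·34.958 = 15151.849656
x = (4291.517243·-134.282 − -185.386·3087.097491) / 15151.849656 = -0.261939
y = (-64.574·3087.097491 − 4291.517243·34.958) / 15151.849656 = -23.057851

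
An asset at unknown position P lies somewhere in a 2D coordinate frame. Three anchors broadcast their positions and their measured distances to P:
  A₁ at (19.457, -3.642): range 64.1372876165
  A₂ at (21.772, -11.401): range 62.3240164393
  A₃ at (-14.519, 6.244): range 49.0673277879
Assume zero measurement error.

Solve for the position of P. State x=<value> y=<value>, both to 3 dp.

x=-34.268 y=-38.673

eq1: (x − 19.457)² + (y + 3.642)² = 64.1372876165²
eq2: (x − 21.772)² + (y + 11.401)² = 62.3240164393²
eq3: (x + 14.519)² + (y − 6.244)² = 49.0673277879²
eq1−eq3, eq1−eq2 (x²,y² cancel):
  -67.952·x + 19.772·y = 1563.938891
  4.630·x − 15.518·y = 441.472410
det = -67.952·-15.518 − 19.772·4.630 = 962.934776
x = (1563.938891·-15.518 − 19.772·441.472410) / 962.934776 = -34.268153
y = (-67.952·441.472410 − 1563.938891·4.630) / 962.934776 = -38.673409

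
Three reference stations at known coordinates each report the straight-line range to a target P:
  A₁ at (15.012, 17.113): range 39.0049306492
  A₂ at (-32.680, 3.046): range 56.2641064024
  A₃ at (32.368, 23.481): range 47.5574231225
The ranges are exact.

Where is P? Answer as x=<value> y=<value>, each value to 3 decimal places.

x=17.805 y=-21.792

eq1: (x − 15.012)² + (y − 17.113)² = 39.0049306492²
eq2: (x + 32.680)² + (y − 3.046)² = 56.2641064024²
eq3: (x − 32.368)² + (y − 23.481)² = 47.5574231225²
eq3−eq1, eq3−eq2 (x²,y² cancel):
  -34.712·x − 12.736·y = -340.505993
  -130.096·x − 40.870·y = -1425.725444
det = -34.712·-40.870 − -12.736·-130.096 = -238.223216
x = (-340.505993·-40.870 − -12.736·-1425.725444) / -238.223216 = 17.804979
y = (-34.712·-1425.725444 − -340.505993·-130.096) / -238.223216 = -21.791805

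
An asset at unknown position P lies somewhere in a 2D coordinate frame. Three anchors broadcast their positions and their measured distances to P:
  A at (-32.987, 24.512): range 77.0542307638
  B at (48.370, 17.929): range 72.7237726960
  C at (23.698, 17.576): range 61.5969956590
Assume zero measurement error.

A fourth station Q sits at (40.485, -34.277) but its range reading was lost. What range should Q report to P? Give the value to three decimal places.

eq1: (x + 32.987)² + (y − 24.512)² = 77.0542307638²
eq2: (x − 48.370)² + (y − 17.929)² = 72.7237726960²
eq3: (x − 23.698)² + (y − 17.576)² = 61.5969956590²
eq1−eq2, eq1−eq3 (x²,y² cancel):
  162.714·x − 13.166·y = 1620.732991
  113.370·x − 13.872·y = 1324.695271
det = 162.714·-13.872 − -13.166·113.370 = -764.539188
x = (1620.732991·-13.872 − -13.166·1324.695271) / -764.539188 = 6.594652
y = (162.714·1324.695271 − 1620.732991·113.370) / -764.539188 = -41.598871
|P − Q| = √((6.594652 − 40.485)² + (-41.598871 − -34.277)²) = 34.672258

34.672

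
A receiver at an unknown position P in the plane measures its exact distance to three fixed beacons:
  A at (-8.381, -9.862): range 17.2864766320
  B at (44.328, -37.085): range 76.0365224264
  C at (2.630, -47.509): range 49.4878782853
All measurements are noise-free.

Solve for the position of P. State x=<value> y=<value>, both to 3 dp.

x=-25.378 y=-6.709

eq1: (x + 8.381)² + (y + 9.862)² = 17.2864766320²
eq2: (x − 44.328)² + (y + 37.085)² = 76.0365224264²
eq3: (x − 2.630)² + (y + 47.509)² = 49.4878782853²
eq2−eq3, eq2−eq1 (x²,y² cancel):
  -83.396·x − 20.848·y = 2256.255818
  -105.418·x + 54.446·y = 2309.961864
det = -83.396·54.446 − -20.848·-105.418 = -6738.333080
x = (2256.255818·54.446 − -20.848·2309.961864) / -6738.333080 = -25.377521
y = (-83.396·2309.961864 − 2256.255818·-105.418) / -6738.333080 = -6.709136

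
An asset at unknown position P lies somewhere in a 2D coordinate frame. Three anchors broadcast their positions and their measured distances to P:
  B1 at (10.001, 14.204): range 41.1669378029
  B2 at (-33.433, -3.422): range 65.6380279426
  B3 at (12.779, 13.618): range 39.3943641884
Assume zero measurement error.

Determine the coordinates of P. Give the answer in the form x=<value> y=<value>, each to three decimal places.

eq1: (x − 10.001)² + (y − 14.204)² = 41.1669378029²
eq2: (x + 33.433)² + (y + 3.422)² = 65.6380279426²
eq3: (x − 12.779)² + (y − 13.618)² = 39.3943641884²
eq2−eq1, eq2−eq3 (x²,y² cancel):
  86.868·x + 35.252·y = 1785.931988
  92.424·x + 34.080·y = 1975.711974
det = 86.868·34.080 − 35.252·92.424 = -297.669408
x = (1785.931988·34.080 − 35.252·1975.711974) / -297.669408 = 29.506681
y = (86.868·1975.711974 − 1785.931988·92.424) / -297.669408 = -22.048519

x=29.507 y=-22.049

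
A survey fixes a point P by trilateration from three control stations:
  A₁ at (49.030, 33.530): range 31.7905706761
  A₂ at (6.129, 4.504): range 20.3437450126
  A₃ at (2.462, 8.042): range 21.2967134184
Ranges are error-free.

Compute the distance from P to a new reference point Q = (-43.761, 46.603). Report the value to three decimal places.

eq1: (x − 49.030)² + (y − 33.530)² = 31.7905706761²
eq2: (x − 6.129)² + (y − 4.504)² = 20.3437450126²
eq3: (x − 2.462)² + (y − 8.042)² = 21.2967134184²
eq3−eq1, eq3−eq2 (x²,y² cancel):
  93.136·x + 50.976·y = 2900.376211
  7.334·x − 7.076·y = 26.797490
det = 93.136·-7.076 − 50.976·7.334 = -1032.888320
x = (2900.376211·-7.076 − 50.976·26.797490) / -1032.888320 = 21.192118
y = (93.136·26.797490 − 2900.376211·7.334) / -1032.888320 = 18.177714
|P − Q| = √((21.192118 − -43.761)² + (18.177714 − 46.603)²) = 70.900666

70.901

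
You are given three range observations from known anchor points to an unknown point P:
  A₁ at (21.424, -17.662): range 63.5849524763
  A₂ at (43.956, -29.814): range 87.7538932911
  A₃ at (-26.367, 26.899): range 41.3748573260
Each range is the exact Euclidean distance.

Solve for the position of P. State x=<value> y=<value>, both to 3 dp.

eq1: (x − 21.424)² + (y + 17.662)² = 63.5849524763²
eq2: (x − 43.956)² + (y + 29.814)² = 87.7538932911²
eq3: (x + 26.367)² + (y − 26.899)² = 41.3748573260²
eq1−eq2, eq1−eq3 (x²,y² cancel):
  45.064·x − 24.304·y = -1607.629094
  -95.582·x + 89.122·y = 2979.008233
det = 45.064·89.122 − -24.304·-95.582 = 1693.168880
x = (-1607.629094·89.122 − -24.304·2979.008233) / 1693.168880 = -41.858379
y = (45.064·2979.008233 − -1607.629094·-95.582) / 1693.168880 = -11.466297

x=-41.858 y=-11.466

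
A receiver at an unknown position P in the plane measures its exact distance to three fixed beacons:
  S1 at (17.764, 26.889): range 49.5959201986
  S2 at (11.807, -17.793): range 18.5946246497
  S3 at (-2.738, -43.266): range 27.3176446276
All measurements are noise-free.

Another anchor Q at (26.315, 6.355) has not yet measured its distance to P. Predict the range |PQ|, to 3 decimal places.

40.026

eq1: (x − 17.764)² + (y − 26.889)² = 49.5959201986²
eq2: (x − 11.807)² + (y + 17.793)² = 18.5946246497²
eq3: (x + 2.738)² + (y + 43.266)² = 27.3176446276²
eq1−eq2, eq1−eq3 (x²,y² cancel):
  -11.914·x − 89.364·y = 1531.413315
  -41.004·x − 140.310·y = 2554.366975
det = -11.914·-140.310 − -89.364·-41.004 = -1992.628116
x = (1531.413315·-140.310 − -89.364·2554.366975) / -1992.628116 = -6.722704
y = (-11.914·2554.366975 − 1531.413315·-41.004) / -1992.628116 = -16.240533
|P − Q| = √((-6.722704 − 26.315)² + (-16.240533 − 6.355)²) = 40.025592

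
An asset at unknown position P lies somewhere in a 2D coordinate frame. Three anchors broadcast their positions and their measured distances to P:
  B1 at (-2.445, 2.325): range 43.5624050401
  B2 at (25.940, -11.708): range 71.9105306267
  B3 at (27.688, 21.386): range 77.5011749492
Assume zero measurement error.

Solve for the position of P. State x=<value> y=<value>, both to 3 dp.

eq1: (x + 2.445)² + (y − 2.325)² = 43.5624050401²
eq2: (x − 25.940)² + (y + 11.708)² = 71.9105306267²
eq3: (x − 27.688)² + (y − 21.386)² = 77.5011749492²
eq1−eq3, eq1−eq2 (x²,y² cancel):
  60.266·x + 38.122·y = -2896.146296
  56.770·x − 28.066·y = -2474.864068
det = 60.266·-28.066 − 38.122·56.770 = -3855.611496
x = (-2896.146296·-28.066 − 38.122·-2474.864068) / -3855.611496 = -45.551791
y = (60.266·-2474.864068 − -2896.146296·56.770) / -3855.611496 = -3.958923

x=-45.552 y=-3.959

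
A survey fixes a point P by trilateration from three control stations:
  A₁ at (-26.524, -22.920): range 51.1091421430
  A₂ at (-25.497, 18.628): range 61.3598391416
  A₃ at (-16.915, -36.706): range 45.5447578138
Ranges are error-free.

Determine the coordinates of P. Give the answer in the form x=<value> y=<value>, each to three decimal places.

x=24.271 y=-17.263

eq1: (x + 26.524)² + (y + 22.920)² = 51.1091421430²
eq2: (x + 25.497)² + (y − 18.628)² = 61.3598391416²
eq3: (x + 16.915)² + (y + 36.706)² = 45.5447578138²
eq2−eq3, eq2−eq1 (x²,y² cancel):
  17.164·x − 110.668·y = 2327.053163
  -2.054·x − 83.096·y = 1384.635032
det = 17.164·-83.096 − -110.668·-2.054 = -1653.571816
x = (2327.053163·-83.096 − -110.668·1384.635032) / -1653.571816 = 24.271108
y = (17.164·1384.635032 − 2327.053163·-2.054) / -1653.571816 = -17.263020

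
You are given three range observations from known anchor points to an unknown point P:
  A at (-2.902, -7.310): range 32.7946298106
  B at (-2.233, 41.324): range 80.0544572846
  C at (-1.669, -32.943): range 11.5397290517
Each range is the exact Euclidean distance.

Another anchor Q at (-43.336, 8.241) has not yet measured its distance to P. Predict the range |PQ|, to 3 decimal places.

eq1: (x + 2.902)² + (y + 7.310)² = 32.7946298106²
eq2: (x + 2.233)² + (y − 41.324)² = 80.0544572846²
eq3: (x + 1.669)² + (y + 32.943)² = 11.5397290517²
eq3−eq1, eq3−eq2 (x²,y² cancel):
  -2.466·x + 51.266·y = -1968.491504
  -1.128·x + 148.534·y = -5650.918330
det = -2.466·148.534 − 51.266·-1.128 = -308.456796
x = (-1968.491504·148.534 − 51.266·-5650.918330) / -308.456796 = 8.714147
y = (-2.466·-5650.918330 − -1968.491504·-1.128) / -308.456796 = -37.978434
|P − Q| = √((8.714147 − -43.336)² + (-37.978434 − 8.241)²) = 69.609295

69.609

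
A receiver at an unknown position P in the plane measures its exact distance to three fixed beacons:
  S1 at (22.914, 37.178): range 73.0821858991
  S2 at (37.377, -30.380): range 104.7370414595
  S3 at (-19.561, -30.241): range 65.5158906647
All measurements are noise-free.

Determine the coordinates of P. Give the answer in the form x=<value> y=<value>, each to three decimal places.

eq1: (x − 22.914)² + (y − 37.178)² = 73.0821858991²
eq2: (x − 37.377)² + (y + 30.380)² = 104.7370414595²
eq3: (x + 19.561)² + (y + 30.241)² = 65.5158906647²
eq3−eq1, eq3−eq2 (x²,y² cancel):
  84.950·x + 134.838·y = -438.569688
  113.876·x − 0.278·y = -5654.682197
det = 84.950·-0.278 − 134.838·113.876 = -15378.428188
x = (-438.569688·-0.278 − 134.838·-5654.682197) / -15378.428188 = -49.588160
y = (84.950·-5654.682197 − -438.569688·113.876) / -15378.428188 = 27.988731

x=-49.588 y=27.989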